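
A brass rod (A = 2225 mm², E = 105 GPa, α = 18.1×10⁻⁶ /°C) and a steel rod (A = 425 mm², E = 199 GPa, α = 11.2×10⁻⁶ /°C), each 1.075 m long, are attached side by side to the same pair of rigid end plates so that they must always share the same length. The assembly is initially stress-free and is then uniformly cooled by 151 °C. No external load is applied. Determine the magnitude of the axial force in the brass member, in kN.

P ≈ 64.7 kN (tensile in the brass)

Both members must finish at the same length. With the larger α, the brass tends to over-contract; the plates restrain it, putting the brass in tension and the steel in compression. With no external load the two internal forces are equal and opposite, magnitude P.
Compatibility of the two members (thermal + elastic change equal): (α₁ − α₂)ΔT = P·[1/(A₁E₁) + 1/(A₂E₂)].
|α₁ − α₂|·ΔT = 6.9×10⁻⁶ × 151 = 0.001042.
1/(A₁E₁) + 1/(A₂E₂) = 1/(2225×105×10³) + 1/(425×199×10³) = 1.61×10⁻⁸ N⁻¹.
P = 0.001042 / 1.61×10⁻⁸ = 64700 N = 64.7 kN.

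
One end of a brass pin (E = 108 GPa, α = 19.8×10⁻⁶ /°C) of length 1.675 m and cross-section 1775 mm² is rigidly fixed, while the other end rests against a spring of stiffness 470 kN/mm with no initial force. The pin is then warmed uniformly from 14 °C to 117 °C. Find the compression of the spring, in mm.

δ ≈ 0.669 mm

If the spring were absent the pin would lengthen by αΔT L = 19.8×10⁻⁶ × 103 × 1675 = 3.416 mm.
With a force P in the spring, the elastic change of the pin is PL/(AE) and that of the spring is P/k; compatibility requires their sum to equal δ_free.
So P = δ_free / [L/(AE) + 1/k] = 3.416 / [ 1675/(1775×108×10³) + 1/(470×10³) ].
P = 3.416 / 1.087×10⁻⁵ = 314400 N.
Spring compression = P/k = 314400/(470×10³) = 0.6689 mm.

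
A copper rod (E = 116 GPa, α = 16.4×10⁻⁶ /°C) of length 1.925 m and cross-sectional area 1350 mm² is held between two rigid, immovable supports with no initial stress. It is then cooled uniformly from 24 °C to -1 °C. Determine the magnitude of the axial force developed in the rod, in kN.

P ≈ 64.2 kN (tensile)

With zero net strain, σ = E·αΔT = 116 GPa × 16.4×10⁻⁶ × 25 = 47.56 MPa.
Axial force P = σA = 47.56 × 1350 = 64210 N = 64.21 kN, tensile.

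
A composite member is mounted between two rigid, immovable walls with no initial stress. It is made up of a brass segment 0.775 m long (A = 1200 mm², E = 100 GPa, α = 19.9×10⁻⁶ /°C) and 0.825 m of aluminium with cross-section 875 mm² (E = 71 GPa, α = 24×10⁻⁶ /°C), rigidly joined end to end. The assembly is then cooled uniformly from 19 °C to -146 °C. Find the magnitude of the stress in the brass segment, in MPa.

Free thermal contraction of the whole bar: Σ αᵢΔT Lᵢ = 19.9×10⁻⁶×165×775 + 24×10⁻⁶×165×825 = 5.812 mm.
Since the ends are fixed, an axial force P builds up, equal in every segment, with P · Σ Lᵢ/(AᵢEᵢ) = δ_free.
The series flexibility is Σ Lᵢ/(AᵢEᵢ) = 775/(1200×100×10³) + 825/(875×71×10³) = 1.974×10⁻⁵ mm/N.
So P = 5.812 / 1.974×10⁻⁵ = 294.4 kN, tensile.
σ_{brass} = P / A = 294400 / 1200 = 245.4 MPa.

σ ≈ 245 MPa (tensile)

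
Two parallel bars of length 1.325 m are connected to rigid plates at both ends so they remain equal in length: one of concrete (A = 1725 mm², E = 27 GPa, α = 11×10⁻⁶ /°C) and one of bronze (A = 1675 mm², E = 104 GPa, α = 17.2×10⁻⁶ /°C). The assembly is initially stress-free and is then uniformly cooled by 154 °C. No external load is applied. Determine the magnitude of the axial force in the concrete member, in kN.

P ≈ 35.1 kN (compressive in the concrete)

Equilibrium of a rigid end plate with no external load gives equal and opposite internal forces ±P in the two members. Since α_{bronze} > α_{concrete}, cooling drives the bronze into tension and the concrete into compression.
Equating the net (thermal + elastic) strains gives |α₁ − α₂|·ΔT = P·[1/(A₁E₁) + 1/(A₂E₂)].
|α₁ − α₂|·ΔT = 6.2×10⁻⁶ × 154 = 0.0009548.
1/(A₁E₁) + 1/(A₂E₂) = 1/(1725×27×10³) + 1/(1675×104×10³) = 2.721×10⁻⁸ N⁻¹.
P = 0.0009548 / 2.721×10⁻⁸ = 35090 N = 35.09 kN.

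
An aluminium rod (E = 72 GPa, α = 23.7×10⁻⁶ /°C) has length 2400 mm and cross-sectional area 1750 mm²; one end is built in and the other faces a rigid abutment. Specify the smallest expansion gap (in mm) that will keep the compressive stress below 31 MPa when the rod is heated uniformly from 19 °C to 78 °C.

g ≈ 2.32 mm

Free expansion if unrestrained: δ_free = αΔT L = 23.7×10⁻⁶ × 59 × 2400 = 3.356 mm.
At the allowable stress the elastic shortening the wall may impose is σL/E = 31 × 2400 / (72×10³) = 1.033 mm.
The gap must absorb the remainder: g_min = 3.356 − 1.033 = 2.323 mm.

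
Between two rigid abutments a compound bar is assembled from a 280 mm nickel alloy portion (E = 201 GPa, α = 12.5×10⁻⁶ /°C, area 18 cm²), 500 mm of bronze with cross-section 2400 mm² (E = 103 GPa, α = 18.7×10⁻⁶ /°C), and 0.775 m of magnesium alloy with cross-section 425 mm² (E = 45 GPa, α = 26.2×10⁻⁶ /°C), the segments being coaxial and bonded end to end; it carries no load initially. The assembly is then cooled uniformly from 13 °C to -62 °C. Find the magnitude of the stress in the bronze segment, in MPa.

With the walls removed the bar would change length by δ_free = Σ αᵢΔT Lᵢ = 12.5×10⁻⁶×75×280 + 18.7×10⁻⁶×75×500 + 26.2×10⁻⁶×75×775 = 2.487 mm.
The walls prevent any net length change, so an axial force P (same in every segment) develops. Compatibility: P · Σ Lᵢ/(AᵢEᵢ) = δ_free.
Σ Lᵢ/(AᵢEᵢ) = 280/(1800×201×10³) + 500/(2400×103×10³) + 775/(425×45×10³) = 4.332×10⁻⁵ mm/N.
So P = 2.487 / 4.332×10⁻⁵ = 57.4 kN, tensile.
σ_{bronze} = P / A = 57400 / 2400 = 23.92 MPa.

σ ≈ 23.9 MPa (tensile)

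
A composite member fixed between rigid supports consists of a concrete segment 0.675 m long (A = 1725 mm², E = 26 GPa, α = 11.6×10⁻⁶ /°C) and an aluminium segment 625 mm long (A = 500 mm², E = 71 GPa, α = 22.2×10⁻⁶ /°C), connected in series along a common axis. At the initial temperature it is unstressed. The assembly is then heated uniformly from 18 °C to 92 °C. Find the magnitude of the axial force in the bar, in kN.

If the supports were absent, the total length change would be Σ αᵢΔT Lᵢ = 11.6×10⁻⁶×74×675 + 22.2×10⁻⁶×74×625 = 1.606 mm.
The rigid supports impose zero overall length change; the single axial force P common to all segments must satisfy P Σ Lᵢ/(AᵢEᵢ) = δ_free.
The series flexibility is Σ Lᵢ/(AᵢEᵢ) = 675/(1725×26×10³) + 625/(500×71×10³) = 3.266×10⁻⁵ mm/N.
Hence P = δ_free / Σ(L/AE) = 1.606/3.266×10⁻⁵ = 49.18 kN (compressive).

P ≈ 49.2 kN (compressive)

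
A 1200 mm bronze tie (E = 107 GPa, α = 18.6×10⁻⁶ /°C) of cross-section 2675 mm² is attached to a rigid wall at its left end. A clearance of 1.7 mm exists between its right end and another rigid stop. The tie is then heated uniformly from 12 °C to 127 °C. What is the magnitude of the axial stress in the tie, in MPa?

If the wall were absent the tie would grow by αΔT L = 18.6×10⁻⁶ × 115 × 1200 = 2.567 mm.
The gap closes (δ_free > 1.7 mm) and the wall then resists a further 2.567 − 1.7 = 0.8668 mm of expansion.
That suppressed elongation corresponds to σ = E·Δ/L = 107×10³ × 0.8668/1200 = 77.29 MPa.

σ ≈ 77.3 MPa (compressive)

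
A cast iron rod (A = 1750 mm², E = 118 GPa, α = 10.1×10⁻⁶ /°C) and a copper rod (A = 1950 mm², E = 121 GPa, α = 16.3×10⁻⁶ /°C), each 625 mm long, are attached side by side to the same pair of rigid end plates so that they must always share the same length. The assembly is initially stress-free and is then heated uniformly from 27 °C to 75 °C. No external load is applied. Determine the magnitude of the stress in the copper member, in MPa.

Equilibrium of a rigid end plate with no external load gives equal and opposite internal forces ±P in the two members. Since α_{copper} > α_{cast iron}, heating drives the copper into compression and the cast iron into tension.
Equating the net (thermal + elastic) strains gives |α₁ − α₂|·ΔT = P·[1/(A₁E₁) + 1/(A₂E₂)].
|α₁ − α₂|·ΔT = 6.2×10⁻⁶ × 48 = 0.0002976.
1/(A₁E₁) + 1/(A₂E₂) = 1/(1750×118×10³) + 1/(1950×121×10³) = 9.081×10⁻⁹ N⁻¹.
So P = 0.0002976 / 9.081×10⁻⁹ = 32.77 kN.
σ_{copper} = P/A₂ = 32770/1950 = 16.81 MPa, compressive.

σ ≈ 16.8 MPa (compressive)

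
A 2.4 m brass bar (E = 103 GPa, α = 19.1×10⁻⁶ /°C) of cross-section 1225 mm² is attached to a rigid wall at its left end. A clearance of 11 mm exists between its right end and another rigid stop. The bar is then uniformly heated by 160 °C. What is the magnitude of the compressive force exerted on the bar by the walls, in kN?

Unrestrained expansion: δ_free = αΔT L = 19.1×10⁻⁶ × 160 × 2400 = 7.334 mm.
This is smaller than the 11 mm clearance, so the bar expands freely without reaching the stop — the stress is zero.

P ≈ 0 kN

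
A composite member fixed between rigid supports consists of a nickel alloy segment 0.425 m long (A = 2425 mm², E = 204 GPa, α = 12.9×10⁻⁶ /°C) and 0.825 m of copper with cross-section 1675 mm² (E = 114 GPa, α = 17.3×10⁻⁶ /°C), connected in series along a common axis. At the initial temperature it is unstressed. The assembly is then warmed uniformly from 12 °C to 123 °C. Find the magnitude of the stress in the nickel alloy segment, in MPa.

σ ≈ 175 MPa (compressive)

If the supports were absent, the total length change would be Σ αᵢΔT Lᵢ = 12.9×10⁻⁶×111×425 + 17.3×10⁻⁶×111×825 = 2.193 mm.
Since the ends are fixed, an axial force P builds up, equal in every segment, with P · Σ Lᵢ/(AᵢEᵢ) = δ_free.
Σ Lᵢ/(AᵢEᵢ) = 425/(2425×204×10³) + 825/(1675×114×10³) = 5.18×10⁻⁶ mm/N.
So P = 2.193 / 5.18×10⁻⁶ = 423.4 kN, compressive.
σ_{nickel alloy} = P / A = 423400 / 2425 = 174.6 MPa.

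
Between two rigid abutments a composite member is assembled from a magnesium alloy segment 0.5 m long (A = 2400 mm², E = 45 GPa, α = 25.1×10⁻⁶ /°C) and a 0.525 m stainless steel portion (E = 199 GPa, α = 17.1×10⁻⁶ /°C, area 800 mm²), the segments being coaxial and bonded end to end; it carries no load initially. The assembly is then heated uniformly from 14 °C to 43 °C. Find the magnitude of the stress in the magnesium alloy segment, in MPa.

Free thermal expansion of the whole bar: Σ αᵢΔT Lᵢ = 25.1×10⁻⁶×29×500 + 17.1×10⁻⁶×29×525 = 0.6243 mm.
The walls prevent any net length change, so an axial force P (same in every segment) develops. Compatibility: P · Σ Lᵢ/(AᵢEᵢ) = δ_free.
Σ Lᵢ/(AᵢEᵢ) = 500/(2400×45×10³) + 525/(800×199×10³) = 7.927×10⁻⁶ mm/N.
So P = 0.6243 / 7.927×10⁻⁶ = 78.75 kN, compressive.
σ_{magnesium alloy} = P / A = 78750 / 2400 = 32.81 MPa.

σ ≈ 32.8 MPa (compressive)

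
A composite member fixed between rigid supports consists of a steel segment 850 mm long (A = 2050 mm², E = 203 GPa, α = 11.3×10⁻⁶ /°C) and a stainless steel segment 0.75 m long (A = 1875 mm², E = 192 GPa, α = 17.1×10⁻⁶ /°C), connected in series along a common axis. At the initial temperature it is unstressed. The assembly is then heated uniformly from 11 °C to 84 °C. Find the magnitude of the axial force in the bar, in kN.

P ≈ 397 kN (compressive)

With the walls removed the bar would change length by δ_free = Σ αᵢΔT Lᵢ = 11.3×10⁻⁶×73×850 + 17.1×10⁻⁶×73×750 = 1.637 mm.
Since the ends are fixed, an axial force P builds up, equal in every segment, with P · Σ Lᵢ/(AᵢEᵢ) = δ_free.
Σ Lᵢ/(AᵢEᵢ) = 850/(2050×203×10³) + 750/(1875×192×10³) = 4.126×10⁻⁶ mm/N.
P = 1.637 / 4.126×10⁻⁶ = 396900 N = 396.9 kN, compressive.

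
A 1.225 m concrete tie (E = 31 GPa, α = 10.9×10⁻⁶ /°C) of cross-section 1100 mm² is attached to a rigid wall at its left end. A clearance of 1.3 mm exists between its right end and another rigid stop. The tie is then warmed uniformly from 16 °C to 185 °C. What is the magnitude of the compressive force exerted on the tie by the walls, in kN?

P ≈ 26.6 kN

Unrestrained expansion: δ_free = αΔT L = 10.9×10⁻⁶ × 169 × 1225 = 2.257 mm.
This exceeds the 1.3 mm gap, so the wall pushes back. The portion of expansion that must be recovered elastically is δ_free − gap = 2.257 − 1.3 = 0.9566 mm.
Compatibility: PL/(AE) = 0.9566 mm, so σ = P/A = E × (0.9566/1225) = 24.21 MPa.
Force on the wall = σA = 24.21 × 1100 mm² = 26.63 kN.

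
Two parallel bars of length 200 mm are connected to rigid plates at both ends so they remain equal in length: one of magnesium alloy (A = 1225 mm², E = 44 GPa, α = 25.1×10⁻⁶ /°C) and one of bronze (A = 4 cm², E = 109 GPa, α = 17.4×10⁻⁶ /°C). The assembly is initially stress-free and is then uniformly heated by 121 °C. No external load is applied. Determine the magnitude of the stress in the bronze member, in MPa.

σ ≈ 56.1 MPa (tensile)

The magnesium alloy has the larger α, so on heating it would change length more than the bronze if both were free. The rigid plates force a common final length, so the magnesium alloy is put into compression and the bronze into tension, with equal and opposite forces P (no external load).
Setting the final lengths equal and cancelling L: (α₁ − α₂)ΔT = P/(A₁E₁) + P/(A₂E₂).
|α₁ − α₂|·ΔT = 7.7×10⁻⁶ × 121 = 0.0009317.
1/(A₁E₁) + 1/(A₂E₂) = 1/(1225×44×10³) + 1/(400×109×10³) = 4.149×10⁻⁸ N⁻¹.
So P = 0.0009317 / 4.149×10⁻⁸ = 22.46 kN.
σ_{bronze} = P/A₂ = 22460/400 = 56.14 MPa, tensile.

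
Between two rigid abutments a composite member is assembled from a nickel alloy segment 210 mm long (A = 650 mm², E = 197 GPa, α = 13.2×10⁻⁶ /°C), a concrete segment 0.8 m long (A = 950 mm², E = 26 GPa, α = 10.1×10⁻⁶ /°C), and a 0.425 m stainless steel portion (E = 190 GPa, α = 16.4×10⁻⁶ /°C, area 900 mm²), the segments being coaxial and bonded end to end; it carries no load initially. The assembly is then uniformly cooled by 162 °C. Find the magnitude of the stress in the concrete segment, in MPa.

With the walls removed the bar would change length by δ_free = Σ αᵢΔT Lᵢ = 13.2×10⁻⁶×162×210 + 10.1×10⁻⁶×162×800 + 16.4×10⁻⁶×162×425 = 2.887 mm.
The walls prevent any net length change, so an axial force P (same in every segment) develops. Compatibility: P · Σ Lᵢ/(AᵢEᵢ) = δ_free.
Σ Lᵢ/(AᵢEᵢ) = 210/(650×197×10³) + 800/(950×26×10³) + 425/(900×190×10³) = 3.651×10⁻⁵ mm/N.
Hence P = δ_free / Σ(L/AE) = 2.887/3.651×10⁻⁵ = 79.07 kN (tensile).
σ_{concrete} = P / A = 79070 / 950 = 83.23 MPa.

σ ≈ 83.2 MPa (tensile)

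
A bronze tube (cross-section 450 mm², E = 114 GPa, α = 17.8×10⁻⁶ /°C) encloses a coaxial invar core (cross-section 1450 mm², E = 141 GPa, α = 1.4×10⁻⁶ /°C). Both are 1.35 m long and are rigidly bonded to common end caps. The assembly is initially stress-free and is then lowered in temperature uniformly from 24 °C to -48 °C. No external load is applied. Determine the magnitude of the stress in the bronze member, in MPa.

σ ≈ 108 MPa (tensile)

Equilibrium of a rigid end plate with no external load gives equal and opposite internal forces ±P in the two members. Since α_{bronze} > α_{invar}, cooling drives the bronze into tension and the invar into compression.
Compatibility of the two members (thermal + elastic change equal): (α₁ − α₂)ΔT = P·[1/(A₁E₁) + 1/(A₂E₂)].
|α₁ − α₂|·ΔT = 16.4×10⁻⁶ × 72 = 0.001181.
1/(A₁E₁) + 1/(A₂E₂) = 1/(450×114×10³) + 1/(1450×141×10³) = 2.438×10⁻⁸ N⁻¹.
So P = 0.001181 / 2.438×10⁻⁸ = 48.42 kN.
σ_{bronze} = P/A₁ = 48420/450 = 107.6 MPa, tensile.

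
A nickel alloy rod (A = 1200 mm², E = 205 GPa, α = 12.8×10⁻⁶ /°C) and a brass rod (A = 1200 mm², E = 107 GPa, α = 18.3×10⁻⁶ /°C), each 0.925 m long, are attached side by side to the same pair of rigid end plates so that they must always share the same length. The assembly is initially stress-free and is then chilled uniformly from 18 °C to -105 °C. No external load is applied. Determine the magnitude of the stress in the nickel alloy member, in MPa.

The brass has the larger α, so on cooling it would change length more than the nickel alloy if both were free. The rigid plates force a common final length, so the brass is put into tension and the nickel alloy into compression, with equal and opposite forces P (no external load).
Equating the net (thermal + elastic) strains gives |α₁ − α₂|·ΔT = P·[1/(A₁E₁) + 1/(A₂E₂)].
|α₁ − α₂|·ΔT = 5.5×10⁻⁶ × 123 = 0.0006765.
1/(A₁E₁) + 1/(A₂E₂) = 1/(1200×205×10³) + 1/(1200×107×10³) = 1.185×10⁻⁸ N⁻¹.
So P = 0.0006765 / 1.185×10⁻⁸ = 57.07 kN.
σ_{nickel alloy} = P/A₁ = 57070/1200 = 47.56 MPa, compressive.

σ ≈ 47.6 MPa (compressive)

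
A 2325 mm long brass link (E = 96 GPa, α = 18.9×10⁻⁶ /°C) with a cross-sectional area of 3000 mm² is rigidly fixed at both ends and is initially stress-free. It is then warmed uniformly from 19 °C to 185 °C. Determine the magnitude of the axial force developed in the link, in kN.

P ≈ 904 kN (compressive)

With zero net strain, σ = E·αΔT = 96 GPa × 18.9×10⁻⁶ × 166 = 301.2 MPa.
Then P = σA = 301.2 × 3000 mm² = 903.6 kN, compressive.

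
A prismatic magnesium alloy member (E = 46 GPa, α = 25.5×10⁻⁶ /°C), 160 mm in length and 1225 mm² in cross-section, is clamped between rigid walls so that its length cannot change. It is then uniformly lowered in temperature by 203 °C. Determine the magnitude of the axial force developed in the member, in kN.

P ≈ 292 kN (tensile)

Full restraint means ε = 0, so the stress is σ = EαΔT = 46×10³ × 25.5×10⁻⁶ × 203 = 238.1 MPa.
Then P = σA = 238.1 × 1225 mm² = 291.7 kN, tensile.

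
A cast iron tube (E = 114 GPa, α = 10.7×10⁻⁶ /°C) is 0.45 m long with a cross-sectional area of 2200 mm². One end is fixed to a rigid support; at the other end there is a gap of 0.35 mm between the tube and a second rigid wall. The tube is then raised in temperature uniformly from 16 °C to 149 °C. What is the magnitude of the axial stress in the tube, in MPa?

σ ≈ 73.6 MPa (compressive)

Free thermal elongation = αΔT L = 10.7×10⁻⁶ × 133 × 450 = 0.6404 mm.
The gap closes (δ_free > 0.35 mm) and the wall then resists a further 0.6404 − 0.35 = 0.2904 mm of expansion.
Compatibility: PL/(AE) = 0.2904 mm, so σ = P/A = E × (0.2904/450) = 73.57 MPa.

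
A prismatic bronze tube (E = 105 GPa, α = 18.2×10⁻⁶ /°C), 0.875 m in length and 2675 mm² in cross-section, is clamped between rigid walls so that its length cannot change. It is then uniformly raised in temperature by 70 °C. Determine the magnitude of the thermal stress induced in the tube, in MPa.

With length fixed, the mechanical strain must cancel the thermal strain αΔT = 18.2×10⁻⁶ × 70 = 1274×10⁻⁶.
σ = EαΔT = 105×10³ × 18.2×10⁻⁶ × 70 = 133.8 MPa (compressive; the tube is trying to expand).

σ ≈ 134 MPa (compressive)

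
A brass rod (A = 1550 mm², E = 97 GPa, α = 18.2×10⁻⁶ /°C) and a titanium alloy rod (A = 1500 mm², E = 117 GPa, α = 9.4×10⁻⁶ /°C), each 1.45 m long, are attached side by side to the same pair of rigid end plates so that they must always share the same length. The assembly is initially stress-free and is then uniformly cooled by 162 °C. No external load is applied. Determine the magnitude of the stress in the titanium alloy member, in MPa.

Both members must finish at the same length. With the larger α, the brass tends to over-contract; the plates restrain it, putting the brass in tension and the titanium alloy in compression. With no external load the two internal forces are equal and opposite, magnitude P.
Setting the final lengths equal and cancelling L: (α₁ − α₂)ΔT = P/(A₁E₁) + P/(A₂E₂).
|α₁ − α₂|·ΔT = 8.8×10⁻⁶ × 162 = 0.001426.
1/(A₁E₁) + 1/(A₂E₂) = 1/(1550×97×10³) + 1/(1500×117×10³) = 1.235×10⁻⁸ N⁻¹.
So P = 0.001426 / 1.235×10⁻⁸ = 115.4 kN.
σ_{titanium alloy} = P/A₂ = 115400/1500 = 76.96 MPa, compressive.

σ ≈ 77 MPa (compressive)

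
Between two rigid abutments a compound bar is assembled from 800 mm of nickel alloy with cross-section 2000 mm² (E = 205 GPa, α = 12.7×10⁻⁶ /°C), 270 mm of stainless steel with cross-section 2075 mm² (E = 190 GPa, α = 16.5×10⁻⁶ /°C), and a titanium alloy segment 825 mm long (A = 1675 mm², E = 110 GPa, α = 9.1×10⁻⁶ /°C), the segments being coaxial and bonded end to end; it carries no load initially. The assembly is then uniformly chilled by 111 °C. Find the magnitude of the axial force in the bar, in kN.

P ≈ 345 kN (tensile)

With the walls removed the bar would change length by δ_free = Σ αᵢΔT Lᵢ = 12.7×10⁻⁶×111×800 + 16.5×10⁻⁶×111×270 + 9.1×10⁻⁶×111×825 = 2.456 mm.
Since the ends are fixed, an axial force P builds up, equal in every segment, with P · Σ Lᵢ/(AᵢEᵢ) = δ_free.
The series flexibility is Σ Lᵢ/(AᵢEᵢ) = 800/(2000×205×10³) + 270/(2075×190×10³) + 825/(1675×110×10³) = 7.114×10⁻⁶ mm/N.
So P = 2.456 / 7.114×10⁻⁶ = 345.2 kN, tensile.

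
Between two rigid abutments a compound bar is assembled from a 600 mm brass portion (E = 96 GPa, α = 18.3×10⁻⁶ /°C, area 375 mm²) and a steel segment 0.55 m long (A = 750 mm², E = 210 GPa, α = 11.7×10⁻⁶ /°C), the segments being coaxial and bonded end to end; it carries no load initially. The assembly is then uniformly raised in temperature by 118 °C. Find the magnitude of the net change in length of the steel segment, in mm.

|ΔL| ≈ 0.403 mm

With the walls removed the bar would change length by δ_free = Σ αᵢΔT Lᵢ = 18.3×10⁻⁶×118×600 + 11.7×10⁻⁶×118×550 = 2.055 mm.
The walls prevent any net length change, so an axial force P (same in every segment) develops. Compatibility: P · Σ Lᵢ/(AᵢEᵢ) = δ_free.
The series flexibility is Σ Lᵢ/(AᵢEᵢ) = 600/(375×96×10³) + 550/(750×210×10³) = 2.016×10⁻⁵ mm/N.
Hence P = δ_free / Σ(L/AE) = 2.055/2.016×10⁻⁵ = 101.9 kN (compressive).
For the steel segment, free thermal change = 11.7×10⁻⁶×118×550 = 0.7593 mm and elastic change from P = 101900×550/(750×210×10³) = 0.356 mm; these oppose, so the net change is 0.403 mm (segment lengthens).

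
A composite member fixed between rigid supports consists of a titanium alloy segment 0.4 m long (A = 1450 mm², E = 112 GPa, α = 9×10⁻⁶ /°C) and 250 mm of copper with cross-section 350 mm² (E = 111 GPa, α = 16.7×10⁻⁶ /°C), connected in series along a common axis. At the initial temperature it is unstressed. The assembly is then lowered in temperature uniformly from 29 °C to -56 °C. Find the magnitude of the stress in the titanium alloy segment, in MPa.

σ ≈ 51.2 MPa (tensile)

Free thermal contraction of the whole bar: Σ αᵢΔT Lᵢ = 9×10⁻⁶×85×400 + 16.7×10⁻⁶×85×250 = 0.6609 mm.
The rigid supports impose zero overall length change; the single axial force P common to all segments must satisfy P Σ Lᵢ/(AᵢEᵢ) = δ_free.
The series flexibility is Σ Lᵢ/(AᵢEᵢ) = 400/(1450×112×10³) + 250/(350×111×10³) = 8.898×10⁻⁶ mm/N.
So P = 0.6609 / 8.898×10⁻⁶ = 74.27 kN, tensile.
σ_{titanium alloy} = P / A = 74270 / 1450 = 51.22 MPa.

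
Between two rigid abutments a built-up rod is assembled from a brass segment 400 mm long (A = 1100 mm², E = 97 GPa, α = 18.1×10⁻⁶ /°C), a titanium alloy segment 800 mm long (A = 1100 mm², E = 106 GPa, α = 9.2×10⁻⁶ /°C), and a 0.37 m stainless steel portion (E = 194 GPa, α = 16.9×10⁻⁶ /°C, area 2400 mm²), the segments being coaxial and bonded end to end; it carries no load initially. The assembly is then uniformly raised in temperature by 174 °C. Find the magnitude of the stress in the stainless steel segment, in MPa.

With the walls removed the bar would change length by δ_free = Σ αᵢΔT Lᵢ = 18.1×10⁻⁶×174×400 + 9.2×10⁻⁶×174×800 + 16.9×10⁻⁶×174×370 = 3.628 mm.
The rigid supports impose zero overall length change; the single axial force P common to all segments must satisfy P Σ Lᵢ/(AᵢEᵢ) = δ_free.
Σ Lᵢ/(AᵢEᵢ) = 400/(1100×97×10³) + 800/(1100×106×10³) + 370/(2400×194×10³) = 1.14×10⁻⁵ mm/N.
P = 3.628 / 1.14×10⁻⁵ = 318200 N = 318.2 kN, compressive.
σ_{stainless steel} = P / A = 318200 / 2400 = 132.6 MPa.

σ ≈ 133 MPa (compressive)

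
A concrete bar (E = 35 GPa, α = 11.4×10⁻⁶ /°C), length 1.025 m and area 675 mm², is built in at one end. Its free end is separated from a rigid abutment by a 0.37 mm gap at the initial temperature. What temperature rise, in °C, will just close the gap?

Contact occurs when the free expansion equals the gap: αΔT L = 0.37 mm.
ΔT = 0.37 / (11.4×10⁻⁶ × 1025) = 31.66 °C.

ΔT ≈ 31.7 °C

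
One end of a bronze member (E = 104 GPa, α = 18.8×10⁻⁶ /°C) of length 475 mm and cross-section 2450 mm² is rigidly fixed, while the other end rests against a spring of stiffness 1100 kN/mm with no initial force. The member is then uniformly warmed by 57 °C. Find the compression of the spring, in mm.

δ ≈ 0.167 mm

Free thermal expansion: δ_free = αΔT L = 18.8×10⁻⁶ × 57 × 475 = 0.509 mm.
Let P be the compressive force at the spring. The member shortens elastically by PL/(AE) and the spring compresses by P/k; together these equal δ_free.
So P = δ_free / [L/(AE) + 1/k] = 0.509 / [ 475/(2450×104×10³) + 1/(1100×10³) ].
P = 0.509 / 2.773×10⁻⁶ = 183500 N.
Spring compression = P/k = 183500/(1100×10³) = 0.1669 mm.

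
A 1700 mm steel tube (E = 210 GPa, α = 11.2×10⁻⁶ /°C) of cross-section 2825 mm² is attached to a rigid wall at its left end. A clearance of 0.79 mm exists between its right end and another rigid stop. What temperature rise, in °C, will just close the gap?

ΔT ≈ 41.5 °C

Contact occurs when the free expansion equals the gap: αΔT L = 0.79 mm.
ΔT = 0.79 / (11.2×10⁻⁶ × 1700) = 41.49 °C.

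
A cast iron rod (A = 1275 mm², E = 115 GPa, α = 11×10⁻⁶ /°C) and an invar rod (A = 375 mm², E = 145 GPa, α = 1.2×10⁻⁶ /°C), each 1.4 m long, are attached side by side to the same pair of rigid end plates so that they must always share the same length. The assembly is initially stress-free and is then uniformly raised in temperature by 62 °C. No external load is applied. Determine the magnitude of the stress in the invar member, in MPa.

Both members must finish at the same length. With the larger α, the cast iron tends to over-expand; the plates restrain it, putting the cast iron in compression and the invar in tension. With no external load the two internal forces are equal and opposite, magnitude P.
Setting the final lengths equal and cancelling L: (α₁ − α₂)ΔT = P/(A₁E₁) + P/(A₂E₂).
|α₁ − α₂|·ΔT = 9.8×10⁻⁶ × 62 = 0.0006076.
1/(A₁E₁) + 1/(A₂E₂) = 1/(1275×115×10³) + 1/(375×145×10³) = 2.521×10⁻⁸ N⁻¹.
P = 0.0006076 / 2.521×10⁻⁸ = 24100 N = 24.1 kN.
σ_{invar} = P/A₂ = 24100/375 = 64.27 MPa, tensile.

σ ≈ 64.3 MPa (tensile)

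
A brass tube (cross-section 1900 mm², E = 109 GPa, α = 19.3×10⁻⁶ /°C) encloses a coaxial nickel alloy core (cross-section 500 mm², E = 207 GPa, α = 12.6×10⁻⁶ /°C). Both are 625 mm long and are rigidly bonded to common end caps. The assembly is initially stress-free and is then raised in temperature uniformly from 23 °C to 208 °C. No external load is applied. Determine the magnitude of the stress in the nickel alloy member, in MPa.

The brass has the larger α, so on heating it would change length more than the nickel alloy if both were free. The rigid plates force a common final length, so the brass is put into compression and the nickel alloy into tension, with equal and opposite forces P (no external load).
Equating the net (thermal + elastic) strains gives |α₁ − α₂|·ΔT = P·[1/(A₁E₁) + 1/(A₂E₂)].
|α₁ − α₂|·ΔT = 6.7×10⁻⁶ × 185 = 0.00124.
1/(A₁E₁) + 1/(A₂E₂) = 1/(1900×109×10³) + 1/(500×207×10³) = 1.449×10⁻⁸ N⁻¹.
P = 0.00124 / 1.449×10⁻⁸ = 85540 N = 85.54 kN.
σ_{nickel alloy} = P/A₂ = 85540/500 = 171.1 MPa, tensile.

σ ≈ 171 MPa (tensile)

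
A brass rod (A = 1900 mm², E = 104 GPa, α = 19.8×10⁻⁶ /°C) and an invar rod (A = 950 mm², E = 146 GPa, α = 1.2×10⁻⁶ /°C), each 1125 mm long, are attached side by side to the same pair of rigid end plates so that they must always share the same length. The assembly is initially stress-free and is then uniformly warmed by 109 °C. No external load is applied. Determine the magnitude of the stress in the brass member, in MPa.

Both members must finish at the same length. With the larger α, the brass tends to over-expand; the plates restrain it, putting the brass in compression and the invar in tension. With no external load the two internal forces are equal and opposite, magnitude P.
Compatibility of the two members (thermal + elastic change equal): (α₁ − α₂)ΔT = P·[1/(A₁E₁) + 1/(A₂E₂)].
|α₁ − α₂|·ΔT = 18.6×10⁻⁶ × 109 = 0.002027.
1/(A₁E₁) + 1/(A₂E₂) = 1/(1900×104×10³) + 1/(950×146×10³) = 1.227×10⁻⁸ N⁻¹.
P = 0.002027 / 1.227×10⁻⁸ = 165200 N = 165.2 kN.
σ_{brass} = P/A₁ = 165200/1900 = 86.96 MPa, compressive.

σ ≈ 87 MPa (compressive)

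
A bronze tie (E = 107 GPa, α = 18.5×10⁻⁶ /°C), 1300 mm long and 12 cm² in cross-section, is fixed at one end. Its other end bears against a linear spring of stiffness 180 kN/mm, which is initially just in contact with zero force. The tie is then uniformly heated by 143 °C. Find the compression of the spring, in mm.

If the spring were absent the tie would lengthen by αΔT L = 18.5×10⁻⁶ × 143 × 1300 = 3.439 mm.
With a force P in the spring, the elastic change of the tie is PL/(AE) and that of the spring is P/k; compatibility requires their sum to equal δ_free.
So P = δ_free / [L/(AE) + 1/k] = 3.439 / [ 1300/(1200×107×10³) + 1/(180×10³) ].
P = 3.439 / 1.568×10⁻⁵ = 219300 N.
Spring compression = P/k = 219300/(180×10³) = 1.219 mm.

δ ≈ 1.22 mm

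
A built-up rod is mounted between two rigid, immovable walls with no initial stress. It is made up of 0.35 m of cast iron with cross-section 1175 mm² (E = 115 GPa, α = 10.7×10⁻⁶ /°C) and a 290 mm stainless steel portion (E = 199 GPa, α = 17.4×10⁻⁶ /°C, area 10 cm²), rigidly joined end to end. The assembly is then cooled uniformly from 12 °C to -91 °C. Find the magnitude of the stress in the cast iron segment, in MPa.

σ ≈ 190 MPa (tensile)

If the supports were absent, the total length change would be Σ αᵢΔT Lᵢ = 10.7×10⁻⁶×103×350 + 17.4×10⁻⁶×103×290 = 0.9055 mm.
Since the ends are fixed, an axial force P builds up, equal in every segment, with P · Σ Lᵢ/(AᵢEᵢ) = δ_free.
Σ Lᵢ/(AᵢEᵢ) = 350/(1175×115×10³) + 290/(1000×199×10³) = 4.047×10⁻⁶ mm/N.
Hence P = δ_free / Σ(L/AE) = 0.9055/4.047×10⁻⁶ = 223.7 kN (tensile).
σ_{cast iron} = P / A = 223700 / 1175 = 190.4 MPa.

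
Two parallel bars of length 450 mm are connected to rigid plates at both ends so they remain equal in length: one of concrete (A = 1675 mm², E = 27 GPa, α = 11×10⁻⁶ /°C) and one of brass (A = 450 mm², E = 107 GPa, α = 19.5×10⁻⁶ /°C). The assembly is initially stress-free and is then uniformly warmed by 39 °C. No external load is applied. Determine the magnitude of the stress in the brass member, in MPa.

Equilibrium of a rigid end plate with no external load gives equal and opposite internal forces ±P in the two members. Since α_{brass} > α_{concrete}, heating drives the brass into compression and the concrete into tension.
Equating the net (thermal + elastic) strains gives |α₁ − α₂|·ΔT = P·[1/(A₁E₁) + 1/(A₂E₂)].
|α₁ − α₂|·ΔT = 8.5×10⁻⁶ × 39 = 0.0003315.
1/(A₁E₁) + 1/(A₂E₂) = 1/(1675×27×10³) + 1/(450×107×10³) = 4.288×10⁻⁸ N⁻¹.
P = 0.0003315 / 4.288×10⁻⁸ = 7731 N = 7.731 kN.
σ_{brass} = P/A₂ = 7731/450 = 17.18 MPa, compressive.

σ ≈ 17.2 MPa (compressive)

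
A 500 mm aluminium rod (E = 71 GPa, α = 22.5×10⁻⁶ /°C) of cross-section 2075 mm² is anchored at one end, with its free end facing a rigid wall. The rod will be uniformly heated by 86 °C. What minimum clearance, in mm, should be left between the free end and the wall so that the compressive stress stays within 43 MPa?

g ≈ 0.665 mm

With no wall the rod would lengthen by αΔT L = 22.5×10⁻⁶ × 86 × 500 = 0.9675 mm.
A stress of 43 MPa corresponds to the wall pushing the rod back by σL/E = 43×500/(71×10³) = 0.3028 mm.
The gap must absorb the remainder: g_min = 0.9675 − 0.3028 = 0.6647 mm.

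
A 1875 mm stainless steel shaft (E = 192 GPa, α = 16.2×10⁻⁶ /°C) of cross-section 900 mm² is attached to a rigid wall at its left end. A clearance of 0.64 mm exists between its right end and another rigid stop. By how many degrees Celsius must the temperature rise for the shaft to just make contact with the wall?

ΔT ≈ 21.1 °C

The gap closes when αΔT L = 0.64 mm, since the shaft is still unstressed at that instant.
So ΔT = g/(αL) = 0.64/(16.2×10⁻⁶ × 1875) = 21.07 °C.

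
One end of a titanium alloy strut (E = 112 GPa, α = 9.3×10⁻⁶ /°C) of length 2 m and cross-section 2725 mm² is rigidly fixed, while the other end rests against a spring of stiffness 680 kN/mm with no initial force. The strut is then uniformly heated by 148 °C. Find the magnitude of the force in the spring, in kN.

P ≈ 343 kN

If the spring were absent the strut would lengthen by αΔT L = 9.3×10⁻⁶ × 148 × 2000 = 2.753 mm.
Let P be the compressive force at the spring. The strut shortens elastically by PL/(AE) and the spring compresses by P/k; together these equal δ_free.
P [ L/(AE) + 1/k ] = δ_free → P [ 2000/(2725×112×10³) + 1/(680×10³) ] = 2.753.
P = 2.753 / 8.024×10⁻⁶ = 343100 N.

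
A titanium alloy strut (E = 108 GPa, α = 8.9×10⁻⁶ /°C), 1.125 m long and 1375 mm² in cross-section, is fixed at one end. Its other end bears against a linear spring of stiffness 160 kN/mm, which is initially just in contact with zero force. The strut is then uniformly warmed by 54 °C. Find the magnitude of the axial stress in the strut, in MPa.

σ ≈ 28.4 MPa (compressive)

Free thermal expansion: δ_free = αΔT L = 8.9×10⁻⁶ × 54 × 1125 = 0.5407 mm.
Let P be the compressive force at the spring. The strut shortens elastically by PL/(AE) and the spring compresses by P/k; together these equal δ_free.
So P = δ_free / [L/(AE) + 1/k] = 0.5407 / [ 1125/(1375×108×10³) + 1/(160×10³) ].
P = 0.5407 / 1.383×10⁻⁵ = 39110 N.
σ = P/A = 39110/1375 = 28.44 MPa.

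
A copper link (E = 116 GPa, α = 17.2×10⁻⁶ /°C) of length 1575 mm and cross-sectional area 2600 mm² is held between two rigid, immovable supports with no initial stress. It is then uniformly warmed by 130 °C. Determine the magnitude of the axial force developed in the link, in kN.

P ≈ 674 kN (compressive)

With zero net strain, σ = E·αΔT = 116 GPa × 17.2×10⁻⁶ × 130 = 259.4 MPa.
Axial force P = σA = 259.4 × 2600 = 674400 N = 674.4 kN, compressive.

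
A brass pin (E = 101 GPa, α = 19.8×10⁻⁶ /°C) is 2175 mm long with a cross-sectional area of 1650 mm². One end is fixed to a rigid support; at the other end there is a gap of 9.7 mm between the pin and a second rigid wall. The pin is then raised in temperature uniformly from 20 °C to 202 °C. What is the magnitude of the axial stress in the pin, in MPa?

σ ≈ 0 MPa

Free thermal elongation = αΔT L = 19.8×10⁻⁶ × 182 × 2175 = 7.838 mm.
Since δ_free = 7.84 mm is less than the 9.7 mm gap, the pin never touches the wall. No axial force develops.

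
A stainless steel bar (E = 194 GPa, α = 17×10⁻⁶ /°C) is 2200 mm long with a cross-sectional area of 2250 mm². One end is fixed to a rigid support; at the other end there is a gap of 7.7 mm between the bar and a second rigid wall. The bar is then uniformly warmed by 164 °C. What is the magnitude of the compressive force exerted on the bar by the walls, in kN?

P ≈ 0 kN

If the wall were absent the bar would grow by αΔT L = 17×10⁻⁶ × 164 × 2200 = 6.134 mm.
This is smaller than the 7.7 mm clearance, so the bar expands freely without reaching the stop — the stress is zero.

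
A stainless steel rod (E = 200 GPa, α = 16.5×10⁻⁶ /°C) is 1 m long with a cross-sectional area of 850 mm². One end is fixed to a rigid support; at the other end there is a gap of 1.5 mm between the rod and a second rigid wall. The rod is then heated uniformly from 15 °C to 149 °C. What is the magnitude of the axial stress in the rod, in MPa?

If the wall were absent the rod would grow by αΔT L = 16.5×10⁻⁶ × 134 × 1000 = 2.211 mm.
The gap closes (δ_free > 1.5 mm) and the wall then resists a further 2.211 − 1.5 = 0.711 mm of expansion.
Compatibility: PL/(AE) = 0.711 mm, so σ = P/A = E × (0.711/1000) = 142.2 MPa.

σ ≈ 142 MPa (compressive)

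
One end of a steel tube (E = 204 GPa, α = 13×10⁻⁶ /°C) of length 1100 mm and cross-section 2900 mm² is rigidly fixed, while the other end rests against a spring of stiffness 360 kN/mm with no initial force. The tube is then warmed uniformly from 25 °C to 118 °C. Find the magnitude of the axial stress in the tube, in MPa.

σ ≈ 98.9 MPa (compressive)

If the spring were absent the tube would lengthen by αΔT L = 13×10⁻⁶ × 93 × 1100 = 1.33 mm.
With a force P in the spring, the elastic change of the tube is PL/(AE) and that of the spring is P/k; compatibility requires their sum to equal δ_free.
So P = δ_free / [L/(AE) + 1/k] = 1.33 / [ 1100/(2900×204×10³) + 1/(360×10³) ].
P = 1.33 / 4.637×10⁻⁶ = 286800 N.
σ = P/A = 286800/2900 = 98.89 MPa.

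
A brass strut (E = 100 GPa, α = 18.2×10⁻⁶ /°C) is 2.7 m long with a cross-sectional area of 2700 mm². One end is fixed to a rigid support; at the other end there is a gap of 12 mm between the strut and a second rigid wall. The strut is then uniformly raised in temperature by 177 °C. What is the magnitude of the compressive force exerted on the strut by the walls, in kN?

P ≈ 0 kN

Unrestrained expansion: δ_free = αΔT L = 18.2×10⁻⁶ × 177 × 2700 = 8.698 mm.
This is smaller than the 12 mm clearance, so the strut expands freely without reaching the stop — the stress is zero.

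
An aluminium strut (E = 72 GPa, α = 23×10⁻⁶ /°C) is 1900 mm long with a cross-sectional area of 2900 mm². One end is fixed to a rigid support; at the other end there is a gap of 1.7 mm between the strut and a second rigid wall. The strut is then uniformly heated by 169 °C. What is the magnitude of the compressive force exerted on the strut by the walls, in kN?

Free thermal elongation = αΔT L = 23×10⁻⁶ × 169 × 1900 = 7.385 mm.
The gap closes (δ_free > 1.7 mm) and the wall then resists a further 7.385 − 1.7 = 5.685 mm of expansion.
Compatibility: PL/(AE) = 5.685 mm, so σ = P/A = E × (5.685/1900) = 215.4 MPa.
P = σA = 215.4 × 2900 = 624.8 kN.

P ≈ 625 kN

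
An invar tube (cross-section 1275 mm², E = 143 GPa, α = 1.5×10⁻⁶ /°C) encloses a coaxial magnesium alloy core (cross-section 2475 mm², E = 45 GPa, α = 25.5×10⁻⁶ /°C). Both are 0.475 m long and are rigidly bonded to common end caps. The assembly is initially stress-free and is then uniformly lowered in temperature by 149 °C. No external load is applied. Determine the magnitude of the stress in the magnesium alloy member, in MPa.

σ ≈ 99.9 MPa (tensile)

Both members must finish at the same length. With the larger α, the magnesium alloy tends to over-contract; the plates restrain it, putting the magnesium alloy in tension and the invar in compression. With no external load the two internal forces are equal and opposite, magnitude P.
Setting the final lengths equal and cancelling L: (α₁ − α₂)ΔT = P/(A₁E₁) + P/(A₂E₂).
|α₁ − α₂|·ΔT = 24×10⁻⁶ × 149 = 0.003576.
1/(A₁E₁) + 1/(A₂E₂) = 1/(1275×143×10³) + 1/(2475×45×10³) = 1.446×10⁻⁸ N⁻¹.
So P = 0.003576 / 1.446×10⁻⁸ = 247.2 kN.
σ_{magnesium alloy} = P/A₂ = 247200/2475 = 99.9 MPa, tensile.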